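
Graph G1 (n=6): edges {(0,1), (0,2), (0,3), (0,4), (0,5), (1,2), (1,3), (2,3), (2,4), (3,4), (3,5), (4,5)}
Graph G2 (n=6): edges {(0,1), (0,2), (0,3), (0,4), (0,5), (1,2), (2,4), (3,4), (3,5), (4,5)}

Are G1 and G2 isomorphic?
No, not isomorphic

The graphs are NOT isomorphic.

Counting triangles (3-cliques): G1 has 10, G2 has 6.
Triangle count is an isomorphism invariant, so differing triangle counts rule out isomorphism.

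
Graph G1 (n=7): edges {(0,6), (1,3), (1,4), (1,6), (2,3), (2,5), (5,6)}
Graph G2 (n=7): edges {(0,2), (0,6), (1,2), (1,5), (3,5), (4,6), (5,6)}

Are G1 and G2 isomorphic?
Yes, isomorphic

The graphs are isomorphic.
One valid mapping φ: V(G1) → V(G2): 0→4, 1→5, 2→2, 3→1, 4→3, 5→0, 6→6

Verify φ preserves adjacency — for each edge of G1, its image is an edge of G2:
  (0,6) → (φ(0),φ(6)) = (4,6) ∈ E(G2) ✓
  (1,3) → (φ(1),φ(3)) = (1,5) ∈ E(G2) ✓
  (1,4) → (φ(1),φ(4)) = (3,5) ∈ E(G2) ✓
  (1,6) → (φ(1),φ(6)) = (5,6) ∈ E(G2) ✓
  (2,3) → (φ(2),φ(3)) = (1,2) ∈ E(G2) ✓
  (2,5) → (φ(2),φ(5)) = (0,2) ∈ E(G2) ✓
  (5,6) → (φ(5),φ(6)) = (0,6) ∈ E(G2) ✓
All 7 edges of G1 map to edges of G2, and |E(G1)| = |E(G2)| = 7, so φ is a bijection on edges as well as vertices. Hence G1 ≅ G2.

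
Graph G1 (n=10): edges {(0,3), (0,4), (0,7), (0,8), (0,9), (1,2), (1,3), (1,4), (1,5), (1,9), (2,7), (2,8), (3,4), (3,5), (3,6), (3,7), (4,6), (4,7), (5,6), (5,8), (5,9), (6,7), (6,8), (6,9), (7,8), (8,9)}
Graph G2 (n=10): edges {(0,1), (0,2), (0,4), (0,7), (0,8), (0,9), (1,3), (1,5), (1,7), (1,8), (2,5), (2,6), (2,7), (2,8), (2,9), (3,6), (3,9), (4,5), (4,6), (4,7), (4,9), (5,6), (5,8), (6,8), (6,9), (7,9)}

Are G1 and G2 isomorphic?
Yes, isomorphic

The graphs are isomorphic.
One valid mapping φ: V(G1) → V(G2): 0→4, 1→1, 2→3, 3→0, 4→7, 5→8, 6→2, 7→9, 8→6, 9→5

Verify φ preserves adjacency — for each edge of G1, its image is an edge of G2:
  (0,3) → (φ(0),φ(3)) = (0,4) ∈ E(G2) ✓
  (0,4) → (φ(0),φ(4)) = (4,7) ∈ E(G2) ✓
  (0,7) → (φ(0),φ(7)) = (4,9) ∈ E(G2) ✓
  (0,8) → (φ(0),φ(8)) = (4,6) ∈ E(G2) ✓
  (0,9) → (φ(0),φ(9)) = (4,5) ∈ E(G2) ✓
  (1,2) → (φ(1),φ(2)) = (1,3) ∈ E(G2) ✓
  (1,3) → (φ(1),φ(3)) = (0,1) ∈ E(G2) ✓
  (1,4) → (φ(1),φ(4)) = (1,7) ∈ E(G2) ✓
  (1,5) → (φ(1),φ(5)) = (1,8) ∈ E(G2) ✓
  (1,9) → (φ(1),φ(9)) = (1,5) ∈ E(G2) ✓
  (2,7) → (φ(2),φ(7)) = (3,9) ∈ E(G2) ✓
  (2,8) → (φ(2),φ(8)) = (3,6) ∈ E(G2) ✓
  (3,4) → (φ(3),φ(4)) = (0,7) ∈ E(G2) ✓
  (3,5) → (φ(3),φ(5)) = (0,8) ∈ E(G2) ✓
  (3,6) → (φ(3),φ(6)) = (0,2) ∈ E(G2) ✓
  (3,7) → (φ(3),φ(7)) = (0,9) ∈ E(G2) ✓
  (4,6) → (φ(4),φ(6)) = (2,7) ∈ E(G2) ✓
  (4,7) → (φ(4),φ(7)) = (7,9) ∈ E(G2) ✓
  (5,6) → (φ(5),φ(6)) = (2,8) ∈ E(G2) ✓
  (5,8) → (φ(5),φ(8)) = (6,8) ∈ E(G2) ✓
  (5,9) → (φ(5),φ(9)) = (5,8) ∈ E(G2) ✓
  (6,7) → (φ(6),φ(7)) = (2,9) ∈ E(G2) ✓
  (6,8) → (φ(6),φ(8)) = (2,6) ∈ E(G2) ✓
  (6,9) → (φ(6),φ(9)) = (2,5) ∈ E(G2) ✓
  (7,8) → (φ(7),φ(8)) = (6,9) ∈ E(G2) ✓
  (8,9) → (φ(8),φ(9)) = (5,6) ∈ E(G2) ✓
All 26 edges of G1 map to edges of G2, and |E(G1)| = |E(G2)| = 26, so φ is a bijection on edges as well as vertices. Hence G1 ≅ G2.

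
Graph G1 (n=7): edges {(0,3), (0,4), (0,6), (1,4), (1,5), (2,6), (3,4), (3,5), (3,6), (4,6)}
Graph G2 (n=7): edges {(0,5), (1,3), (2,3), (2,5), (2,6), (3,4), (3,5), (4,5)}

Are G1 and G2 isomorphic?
No, not isomorphic

The graphs are NOT isomorphic.

Counting triangles (3-cliques): G1 has 4, G2 has 2.
Triangle count is an isomorphism invariant, so differing triangle counts rule out isomorphism.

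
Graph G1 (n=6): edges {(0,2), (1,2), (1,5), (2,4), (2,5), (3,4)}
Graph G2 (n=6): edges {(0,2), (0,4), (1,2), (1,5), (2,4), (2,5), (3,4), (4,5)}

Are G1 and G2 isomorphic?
No, not isomorphic

The graphs are NOT isomorphic.

Counting edges: G1 has 6 edge(s); G2 has 8 edge(s).
Edge count is an isomorphism invariant (a bijection on vertices induces a bijection on edges), so differing edge counts rule out isomorphism.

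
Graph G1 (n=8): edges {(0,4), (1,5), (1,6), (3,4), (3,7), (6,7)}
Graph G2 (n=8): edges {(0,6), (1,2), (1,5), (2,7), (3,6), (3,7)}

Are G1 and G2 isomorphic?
Yes, isomorphic

The graphs are isomorphic.
One valid mapping φ: V(G1) → V(G2): 0→0, 1→1, 2→4, 3→3, 4→6, 5→5, 6→2, 7→7

Verify φ preserves adjacency — for each edge of G1, its image is an edge of G2:
  (0,4) → (φ(0),φ(4)) = (0,6) ∈ E(G2) ✓
  (1,5) → (φ(1),φ(5)) = (1,5) ∈ E(G2) ✓
  (1,6) → (φ(1),φ(6)) = (1,2) ∈ E(G2) ✓
  (3,4) → (φ(3),φ(4)) = (3,6) ∈ E(G2) ✓
  (3,7) → (φ(3),φ(7)) = (3,7) ∈ E(G2) ✓
  (6,7) → (φ(6),φ(7)) = (2,7) ∈ E(G2) ✓
All 6 edges of G1 map to edges of G2, and |E(G1)| = |E(G2)| = 6, so φ is a bijection on edges as well as vertices. Hence G1 ≅ G2.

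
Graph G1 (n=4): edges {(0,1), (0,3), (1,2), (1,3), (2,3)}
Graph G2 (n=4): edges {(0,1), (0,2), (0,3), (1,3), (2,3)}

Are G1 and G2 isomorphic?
Yes, isomorphic

The graphs are isomorphic.
One valid mapping φ: V(G1) → V(G2): 0→1, 1→0, 2→2, 3→3

Verify φ preserves adjacency — for each edge of G1, its image is an edge of G2:
  (0,1) → (φ(0),φ(1)) = (0,1) ∈ E(G2) ✓
  (0,3) → (φ(0),φ(3)) = (1,3) ∈ E(G2) ✓
  (1,2) → (φ(1),φ(2)) = (0,2) ∈ E(G2) ✓
  (1,3) → (φ(1),φ(3)) = (0,3) ∈ E(G2) ✓
  (2,3) → (φ(2),φ(3)) = (2,3) ∈ E(G2) ✓
All 5 edges of G1 map to edges of G2, and |E(G1)| = |E(G2)| = 5, so φ is a bijection on edges as well as vertices. Hence G1 ≅ G2.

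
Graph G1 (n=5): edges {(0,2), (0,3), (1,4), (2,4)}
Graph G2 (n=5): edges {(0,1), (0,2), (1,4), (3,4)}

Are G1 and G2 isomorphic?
Yes, isomorphic

The graphs are isomorphic.
One valid mapping φ: V(G1) → V(G2): 0→0, 1→3, 2→1, 3→2, 4→4

Verify φ preserves adjacency — for each edge of G1, its image is an edge of G2:
  (0,2) → (φ(0),φ(2)) = (0,1) ∈ E(G2) ✓
  (0,3) → (φ(0),φ(3)) = (0,2) ∈ E(G2) ✓
  (1,4) → (φ(1),φ(4)) = (3,4) ∈ E(G2) ✓
  (2,4) → (φ(2),φ(4)) = (1,4) ∈ E(G2) ✓
All 4 edges of G1 map to edges of G2, and |E(G1)| = |E(G2)| = 4, so φ is a bijection on edges as well as vertices. Hence G1 ≅ G2.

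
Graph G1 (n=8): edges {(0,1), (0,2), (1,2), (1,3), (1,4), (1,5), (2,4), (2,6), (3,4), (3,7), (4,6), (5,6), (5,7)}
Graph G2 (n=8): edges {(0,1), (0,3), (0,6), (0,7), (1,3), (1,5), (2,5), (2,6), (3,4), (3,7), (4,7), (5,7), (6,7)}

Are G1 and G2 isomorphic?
Yes, isomorphic

The graphs are isomorphic.
One valid mapping φ: V(G1) → V(G2): 0→4, 1→7, 2→3, 3→6, 4→0, 5→5, 6→1, 7→2

Verify φ preserves adjacency — for each edge of G1, its image is an edge of G2:
  (0,1) → (φ(0),φ(1)) = (4,7) ∈ E(G2) ✓
  (0,2) → (φ(0),φ(2)) = (3,4) ∈ E(G2) ✓
  (1,2) → (φ(1),φ(2)) = (3,7) ∈ E(G2) ✓
  (1,3) → (φ(1),φ(3)) = (6,7) ∈ E(G2) ✓
  (1,4) → (φ(1),φ(4)) = (0,7) ∈ E(G2) ✓
  (1,5) → (φ(1),φ(5)) = (5,7) ∈ E(G2) ✓
  (2,4) → (φ(2),φ(4)) = (0,3) ∈ E(G2) ✓
  (2,6) → (φ(2),φ(6)) = (1,3) ∈ E(G2) ✓
  (3,4) → (φ(3),φ(4)) = (0,6) ∈ E(G2) ✓
  (3,7) → (φ(3),φ(7)) = (2,6) ∈ E(G2) ✓
  (4,6) → (φ(4),φ(6)) = (0,1) ∈ E(G2) ✓
  (5,6) → (φ(5),φ(6)) = (1,5) ∈ E(G2) ✓
  (5,7) → (φ(5),φ(7)) = (2,5) ∈ E(G2) ✓
All 13 edges of G1 map to edges of G2, and |E(G1)| = |E(G2)| = 13, so φ is a bijection on edges as well as vertices. Hence G1 ≅ G2.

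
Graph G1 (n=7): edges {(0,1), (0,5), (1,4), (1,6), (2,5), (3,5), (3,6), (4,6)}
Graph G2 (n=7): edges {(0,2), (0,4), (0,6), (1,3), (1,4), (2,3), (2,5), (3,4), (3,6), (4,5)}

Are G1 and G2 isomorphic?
No, not isomorphic

The graphs are NOT isomorphic.

Degrees in G1: deg(0)=2, deg(1)=3, deg(2)=1, deg(3)=2, deg(4)=2, deg(5)=3, deg(6)=3.
Sorted degree sequence of G1: [3, 3, 3, 2, 2, 2, 1].
Degrees in G2: deg(0)=3, deg(1)=2, deg(2)=3, deg(3)=4, deg(4)=4, deg(5)=2, deg(6)=2.
Sorted degree sequence of G2: [4, 4, 3, 3, 2, 2, 2].
The (sorted) degree sequence is an isomorphism invariant, so since G1 and G2 have different degree sequences they cannot be isomorphic.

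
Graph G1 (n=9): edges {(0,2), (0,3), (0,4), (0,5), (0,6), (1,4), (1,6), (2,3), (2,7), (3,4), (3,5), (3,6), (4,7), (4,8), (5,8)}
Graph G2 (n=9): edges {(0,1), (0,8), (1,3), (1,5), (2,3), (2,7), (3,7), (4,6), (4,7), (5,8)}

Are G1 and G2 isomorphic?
No, not isomorphic

The graphs are NOT isomorphic.

Counting triangles (3-cliques): G1 has 4, G2 has 1.
Triangle count is an isomorphism invariant, so differing triangle counts rule out isomorphism.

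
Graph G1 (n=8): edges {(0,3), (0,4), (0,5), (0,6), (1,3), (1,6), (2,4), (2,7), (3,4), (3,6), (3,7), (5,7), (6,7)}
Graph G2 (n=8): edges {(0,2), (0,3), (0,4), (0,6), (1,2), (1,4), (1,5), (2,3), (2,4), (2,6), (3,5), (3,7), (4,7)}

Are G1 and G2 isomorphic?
Yes, isomorphic

The graphs are isomorphic.
One valid mapping φ: V(G1) → V(G2): 0→4, 1→6, 2→5, 3→2, 4→1, 5→7, 6→0, 7→3

Verify φ preserves adjacency — for each edge of G1, its image is an edge of G2:
  (0,3) → (φ(0),φ(3)) = (2,4) ∈ E(G2) ✓
  (0,4) → (φ(0),φ(4)) = (1,4) ∈ E(G2) ✓
  (0,5) → (φ(0),φ(5)) = (4,7) ∈ E(G2) ✓
  (0,6) → (φ(0),φ(6)) = (0,4) ∈ E(G2) ✓
  (1,3) → (φ(1),φ(3)) = (2,6) ∈ E(G2) ✓
  (1,6) → (φ(1),φ(6)) = (0,6) ∈ E(G2) ✓
  (2,4) → (φ(2),φ(4)) = (1,5) ∈ E(G2) ✓
  (2,7) → (φ(2),φ(7)) = (3,5) ∈ E(G2) ✓
  (3,4) → (φ(3),φ(4)) = (1,2) ∈ E(G2) ✓
  (3,6) → (φ(3),φ(6)) = (0,2) ∈ E(G2) ✓
  (3,7) → (φ(3),φ(7)) = (2,3) ∈ E(G2) ✓
  (5,7) → (φ(5),φ(7)) = (3,7) ∈ E(G2) ✓
  (6,7) → (φ(6),φ(7)) = (0,3) ∈ E(G2) ✓
All 13 edges of G1 map to edges of G2, and |E(G1)| = |E(G2)| = 13, so φ is a bijection on edges as well as vertices. Hence G1 ≅ G2.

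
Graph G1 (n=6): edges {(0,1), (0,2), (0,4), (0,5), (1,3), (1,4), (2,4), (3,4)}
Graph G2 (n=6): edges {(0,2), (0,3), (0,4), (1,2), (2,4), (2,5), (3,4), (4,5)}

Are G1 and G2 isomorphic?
Yes, isomorphic

The graphs are isomorphic.
One valid mapping φ: V(G1) → V(G2): 0→2, 1→0, 2→5, 3→3, 4→4, 5→1

Verify φ preserves adjacency — for each edge of G1, its image is an edge of G2:
  (0,1) → (φ(0),φ(1)) = (0,2) ∈ E(G2) ✓
  (0,2) → (φ(0),φ(2)) = (2,5) ∈ E(G2) ✓
  (0,4) → (φ(0),φ(4)) = (2,4) ∈ E(G2) ✓
  (0,5) → (φ(0),φ(5)) = (1,2) ∈ E(G2) ✓
  (1,3) → (φ(1),φ(3)) = (0,3) ∈ E(G2) ✓
  (1,4) → (φ(1),φ(4)) = (0,4) ∈ E(G2) ✓
  (2,4) → (φ(2),φ(4)) = (4,5) ∈ E(G2) ✓
  (3,4) → (φ(3),φ(4)) = (3,4) ∈ E(G2) ✓
All 8 edges of G1 map to edges of G2, and |E(G1)| = |E(G2)| = 8, so φ is a bijection on edges as well as vertices. Hence G1 ≅ G2.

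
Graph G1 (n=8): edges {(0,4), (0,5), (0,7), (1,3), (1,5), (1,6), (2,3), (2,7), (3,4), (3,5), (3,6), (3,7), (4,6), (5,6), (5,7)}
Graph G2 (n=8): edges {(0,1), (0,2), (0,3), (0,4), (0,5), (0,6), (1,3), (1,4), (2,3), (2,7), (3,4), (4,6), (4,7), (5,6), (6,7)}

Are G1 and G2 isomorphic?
Yes, isomorphic

The graphs are isomorphic.
One valid mapping φ: V(G1) → V(G2): 0→7, 1→1, 2→5, 3→0, 4→2, 5→4, 6→3, 7→6

Verify φ preserves adjacency — for each edge of G1, its image is an edge of G2:
  (0,4) → (φ(0),φ(4)) = (2,7) ∈ E(G2) ✓
  (0,5) → (φ(0),φ(5)) = (4,7) ∈ E(G2) ✓
  (0,7) → (φ(0),φ(7)) = (6,7) ∈ E(G2) ✓
  (1,3) → (φ(1),φ(3)) = (0,1) ∈ E(G2) ✓
  (1,5) → (φ(1),φ(5)) = (1,4) ∈ E(G2) ✓
  (1,6) → (φ(1),φ(6)) = (1,3) ∈ E(G2) ✓
  (2,3) → (φ(2),φ(3)) = (0,5) ∈ E(G2) ✓
  (2,7) → (φ(2),φ(7)) = (5,6) ∈ E(G2) ✓
  (3,4) → (φ(3),φ(4)) = (0,2) ∈ E(G2) ✓
  (3,5) → (φ(3),φ(5)) = (0,4) ∈ E(G2) ✓
  (3,6) → (φ(3),φ(6)) = (0,3) ∈ E(G2) ✓
  (3,7) → (φ(3),φ(7)) = (0,6) ∈ E(G2) ✓
  (4,6) → (φ(4),φ(6)) = (2,3) ∈ E(G2) ✓
  (5,6) → (φ(5),φ(6)) = (3,4) ∈ E(G2) ✓
  (5,7) → (φ(5),φ(7)) = (4,6) ∈ E(G2) ✓
All 15 edges of G1 map to edges of G2, and |E(G1)| = |E(G2)| = 15, so φ is a bijection on edges as well as vertices. Hence G1 ≅ G2.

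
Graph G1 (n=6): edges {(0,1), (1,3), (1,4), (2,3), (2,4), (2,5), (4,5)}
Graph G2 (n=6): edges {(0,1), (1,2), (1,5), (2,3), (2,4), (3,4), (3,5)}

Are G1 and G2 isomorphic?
Yes, isomorphic

The graphs are isomorphic.
One valid mapping φ: V(G1) → V(G2): 0→0, 1→1, 2→3, 3→5, 4→2, 5→4

Verify φ preserves adjacency — for each edge of G1, its image is an edge of G2:
  (0,1) → (φ(0),φ(1)) = (0,1) ∈ E(G2) ✓
  (1,3) → (φ(1),φ(3)) = (1,5) ∈ E(G2) ✓
  (1,4) → (φ(1),φ(4)) = (1,2) ∈ E(G2) ✓
  (2,3) → (φ(2),φ(3)) = (3,5) ∈ E(G2) ✓
  (2,4) → (φ(2),φ(4)) = (2,3) ∈ E(G2) ✓
  (2,5) → (φ(2),φ(5)) = (3,4) ∈ E(G2) ✓
  (4,5) → (φ(4),φ(5)) = (2,4) ∈ E(G2) ✓
All 7 edges of G1 map to edges of G2, and |E(G1)| = |E(G2)| = 7, so φ is a bijection on edges as well as vertices. Hence G1 ≅ G2.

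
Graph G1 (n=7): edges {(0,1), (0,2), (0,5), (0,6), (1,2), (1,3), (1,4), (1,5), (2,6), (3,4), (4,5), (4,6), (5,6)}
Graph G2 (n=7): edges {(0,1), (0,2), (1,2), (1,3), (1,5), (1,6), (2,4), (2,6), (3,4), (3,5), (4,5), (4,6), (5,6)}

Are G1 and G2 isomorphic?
Yes, isomorphic

The graphs are isomorphic.
One valid mapping φ: V(G1) → V(G2): 0→5, 1→1, 2→3, 3→0, 4→2, 5→6, 6→4

Verify φ preserves adjacency — for each edge of G1, its image is an edge of G2:
  (0,1) → (φ(0),φ(1)) = (1,5) ∈ E(G2) ✓
  (0,2) → (φ(0),φ(2)) = (3,5) ∈ E(G2) ✓
  (0,5) → (φ(0),φ(5)) = (5,6) ∈ E(G2) ✓
  (0,6) → (φ(0),φ(6)) = (4,5) ∈ E(G2) ✓
  (1,2) → (φ(1),φ(2)) = (1,3) ∈ E(G2) ✓
  (1,3) → (φ(1),φ(3)) = (0,1) ∈ E(G2) ✓
  (1,4) → (φ(1),φ(4)) = (1,2) ∈ E(G2) ✓
  (1,5) → (φ(1),φ(5)) = (1,6) ∈ E(G2) ✓
  (2,6) → (φ(2),φ(6)) = (3,4) ∈ E(G2) ✓
  (3,4) → (φ(3),φ(4)) = (0,2) ∈ E(G2) ✓
  (4,5) → (φ(4),φ(5)) = (2,6) ∈ E(G2) ✓
  (4,6) → (φ(4),φ(6)) = (2,4) ∈ E(G2) ✓
  (5,6) → (φ(5),φ(6)) = (4,6) ∈ E(G2) ✓
All 13 edges of G1 map to edges of G2, and |E(G1)| = |E(G2)| = 13, so φ is a bijection on edges as well as vertices. Hence G1 ≅ G2.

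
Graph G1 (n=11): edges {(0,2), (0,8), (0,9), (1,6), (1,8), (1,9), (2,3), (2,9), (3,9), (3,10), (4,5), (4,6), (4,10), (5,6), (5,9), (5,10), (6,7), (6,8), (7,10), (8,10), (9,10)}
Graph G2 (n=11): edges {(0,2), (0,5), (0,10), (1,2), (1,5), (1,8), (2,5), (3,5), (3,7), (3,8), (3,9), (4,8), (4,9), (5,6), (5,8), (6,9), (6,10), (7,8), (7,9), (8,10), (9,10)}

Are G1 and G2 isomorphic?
Yes, isomorphic

The graphs are isomorphic.
One valid mapping φ: V(G1) → V(G2): 0→0, 1→6, 2→2, 3→1, 4→7, 5→3, 6→9, 7→4, 8→10, 9→5, 10→8

Verify φ preserves adjacency — for each edge of G1, its image is an edge of G2:
  (0,2) → (φ(0),φ(2)) = (0,2) ∈ E(G2) ✓
  (0,8) → (φ(0),φ(8)) = (0,10) ∈ E(G2) ✓
  (0,9) → (φ(0),φ(9)) = (0,5) ∈ E(G2) ✓
  (1,6) → (φ(1),φ(6)) = (6,9) ∈ E(G2) ✓
  (1,8) → (φ(1),φ(8)) = (6,10) ∈ E(G2) ✓
  (1,9) → (φ(1),φ(9)) = (5,6) ∈ E(G2) ✓
  (2,3) → (φ(2),φ(3)) = (1,2) ∈ E(G2) ✓
  (2,9) → (φ(2),φ(9)) = (2,5) ∈ E(G2) ✓
  (3,9) → (φ(3),φ(9)) = (1,5) ∈ E(G2) ✓
  (3,10) → (φ(3),φ(10)) = (1,8) ∈ E(G2) ✓
  (4,5) → (φ(4),φ(5)) = (3,7) ∈ E(G2) ✓
  (4,6) → (φ(4),φ(6)) = (7,9) ∈ E(G2) ✓
  (4,10) → (φ(4),φ(10)) = (7,8) ∈ E(G2) ✓
  (5,6) → (φ(5),φ(6)) = (3,9) ∈ E(G2) ✓
  (5,9) → (φ(5),φ(9)) = (3,5) ∈ E(G2) ✓
  (5,10) → (φ(5),φ(10)) = (3,8) ∈ E(G2) ✓
  (6,7) → (φ(6),φ(7)) = (4,9) ∈ E(G2) ✓
  (6,8) → (φ(6),φ(8)) = (9,10) ∈ E(G2) ✓
  (7,10) → (φ(7),φ(10)) = (4,8) ∈ E(G2) ✓
  (8,10) → (φ(8),φ(10)) = (8,10) ∈ E(G2) ✓
  (9,10) → (φ(9),φ(10)) = (5,8) ∈ E(G2) ✓
All 21 edges of G1 map to edges of G2, and |E(G1)| = |E(G2)| = 21, so φ is a bijection on edges as well as vertices. Hence G1 ≅ G2.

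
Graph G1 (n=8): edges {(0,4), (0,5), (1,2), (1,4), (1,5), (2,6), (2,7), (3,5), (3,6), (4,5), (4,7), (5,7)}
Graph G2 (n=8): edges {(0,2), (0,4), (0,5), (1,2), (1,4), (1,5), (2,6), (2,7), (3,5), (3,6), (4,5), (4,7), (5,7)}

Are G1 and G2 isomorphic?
No, not isomorphic

The graphs are NOT isomorphic.

Counting edges: G1 has 12 edge(s); G2 has 13 edge(s).
Edge count is an isomorphism invariant (a bijection on vertices induces a bijection on edges), so differing edge counts rule out isomorphism.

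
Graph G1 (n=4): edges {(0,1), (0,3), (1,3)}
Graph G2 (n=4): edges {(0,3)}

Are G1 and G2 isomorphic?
No, not isomorphic

The graphs are NOT isomorphic.

Counting edges: G1 has 3 edge(s); G2 has 1 edge(s).
Edge count is an isomorphism invariant (a bijection on vertices induces a bijection on edges), so differing edge counts rule out isomorphism.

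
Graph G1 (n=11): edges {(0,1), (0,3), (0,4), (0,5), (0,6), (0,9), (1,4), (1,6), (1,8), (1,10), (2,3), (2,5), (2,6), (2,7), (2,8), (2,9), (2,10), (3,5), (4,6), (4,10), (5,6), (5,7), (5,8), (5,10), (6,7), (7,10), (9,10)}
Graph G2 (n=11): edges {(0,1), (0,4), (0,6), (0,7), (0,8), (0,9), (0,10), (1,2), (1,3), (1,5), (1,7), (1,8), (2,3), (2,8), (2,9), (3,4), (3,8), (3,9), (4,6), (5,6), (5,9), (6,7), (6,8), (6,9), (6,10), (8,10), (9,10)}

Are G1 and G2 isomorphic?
Yes, isomorphic

The graphs are isomorphic.
One valid mapping φ: V(G1) → V(G2): 0→1, 1→3, 2→6, 3→7, 4→2, 5→0, 6→8, 7→10, 8→4, 9→5, 10→9

Verify φ preserves adjacency — for each edge of G1, its image is an edge of G2:
  (0,1) → (φ(0),φ(1)) = (1,3) ∈ E(G2) ✓
  (0,3) → (φ(0),φ(3)) = (1,7) ∈ E(G2) ✓
  (0,4) → (φ(0),φ(4)) = (1,2) ∈ E(G2) ✓
  (0,5) → (φ(0),φ(5)) = (0,1) ∈ E(G2) ✓
  (0,6) → (φ(0),φ(6)) = (1,8) ∈ E(G2) ✓
  (0,9) → (φ(0),φ(9)) = (1,5) ∈ E(G2) ✓
  (1,4) → (φ(1),φ(4)) = (2,3) ∈ E(G2) ✓
  (1,6) → (φ(1),φ(6)) = (3,8) ∈ E(G2) ✓
  (1,8) → (φ(1),φ(8)) = (3,4) ∈ E(G2) ✓
  (1,10) → (φ(1),φ(10)) = (3,9) ∈ E(G2) ✓
  (2,3) → (φ(2),φ(3)) = (6,7) ∈ E(G2) ✓
  (2,5) → (φ(2),φ(5)) = (0,6) ∈ E(G2) ✓
  (2,6) → (φ(2),φ(6)) = (6,8) ∈ E(G2) ✓
  (2,7) → (φ(2),φ(7)) = (6,10) ∈ E(G2) ✓
  (2,8) → (φ(2),φ(8)) = (4,6) ∈ E(G2) ✓
  (2,9) → (φ(2),φ(9)) = (5,6) ∈ E(G2) ✓
  (2,10) → (φ(2),φ(10)) = (6,9) ∈ E(G2) ✓
  (3,5) → (φ(3),φ(5)) = (0,7) ∈ E(G2) ✓
  (4,6) → (φ(4),φ(6)) = (2,8) ∈ E(G2) ✓
  (4,10) → (φ(4),φ(10)) = (2,9) ∈ E(G2) ✓
  (5,6) → (φ(5),φ(6)) = (0,8) ∈ E(G2) ✓
  (5,7) → (φ(5),φ(7)) = (0,10) ∈ E(G2) ✓
  (5,8) → (φ(5),φ(8)) = (0,4) ∈ E(G2) ✓
  (5,10) → (φ(5),φ(10)) = (0,9) ∈ E(G2) ✓
  (6,7) → (φ(6),φ(7)) = (8,10) ∈ E(G2) ✓
  (7,10) → (φ(7),φ(10)) = (9,10) ∈ E(G2) ✓
  (9,10) → (φ(9),φ(10)) = (5,9) ∈ E(G2) ✓
All 27 edges of G1 map to edges of G2, and |E(G1)| = |E(G2)| = 27, so φ is a bijection on edges as well as vertices. Hence G1 ≅ G2.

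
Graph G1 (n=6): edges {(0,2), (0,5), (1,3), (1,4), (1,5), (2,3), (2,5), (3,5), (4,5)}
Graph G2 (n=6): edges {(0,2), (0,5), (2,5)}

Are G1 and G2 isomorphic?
No, not isomorphic

The graphs are NOT isomorphic.

Connected components of G1: 1 component(s) with vertex sets [[0, 1, 2, 3, 4, 5]], sizes [6].
Connected components of G2: 4 component(s) with vertex sets [[1], [3], [4], [0, 2, 5]], sizes [1, 1, 1, 3].
The number of connected components (and the multiset of component sizes) is an isomorphism invariant — an isomorphism maps each component of G1 bijectively onto a component of G2. Since G1 has 1 component(s) and G2 has 4, they cannot be isomorphic.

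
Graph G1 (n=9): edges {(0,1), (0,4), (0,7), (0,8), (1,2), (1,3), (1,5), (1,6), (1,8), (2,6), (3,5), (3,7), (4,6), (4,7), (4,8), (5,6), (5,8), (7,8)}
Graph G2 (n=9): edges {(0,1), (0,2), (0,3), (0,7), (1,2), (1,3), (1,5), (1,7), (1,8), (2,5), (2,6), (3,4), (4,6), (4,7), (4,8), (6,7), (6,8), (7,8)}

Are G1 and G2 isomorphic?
Yes, isomorphic

The graphs are isomorphic.
One valid mapping φ: V(G1) → V(G2): 0→8, 1→1, 2→5, 3→3, 4→6, 5→0, 6→2, 7→4, 8→7

Verify φ preserves adjacency — for each edge of G1, its image is an edge of G2:
  (0,1) → (φ(0),φ(1)) = (1,8) ∈ E(G2) ✓
  (0,4) → (φ(0),φ(4)) = (6,8) ∈ E(G2) ✓
  (0,7) → (φ(0),φ(7)) = (4,8) ∈ E(G2) ✓
  (0,8) → (φ(0),φ(8)) = (7,8) ∈ E(G2) ✓
  (1,2) → (φ(1),φ(2)) = (1,5) ∈ E(G2) ✓
  (1,3) → (φ(1),φ(3)) = (1,3) ∈ E(G2) ✓
  (1,5) → (φ(1),φ(5)) = (0,1) ∈ E(G2) ✓
  (1,6) → (φ(1),φ(6)) = (1,2) ∈ E(G2) ✓
  (1,8) → (φ(1),φ(8)) = (1,7) ∈ E(G2) ✓
  (2,6) → (φ(2),φ(6)) = (2,5) ∈ E(G2) ✓
  (3,5) → (φ(3),φ(5)) = (0,3) ∈ E(G2) ✓
  (3,7) → (φ(3),φ(7)) = (3,4) ∈ E(G2) ✓
  (4,6) → (φ(4),φ(6)) = (2,6) ∈ E(G2) ✓
  (4,7) → (φ(4),φ(7)) = (4,6) ∈ E(G2) ✓
  (4,8) → (φ(4),φ(8)) = (6,7) ∈ E(G2) ✓
  (5,6) → (φ(5),φ(6)) = (0,2) ∈ E(G2) ✓
  (5,8) → (φ(5),φ(8)) = (0,7) ∈ E(G2) ✓
  (7,8) → (φ(7),φ(8)) = (4,7) ∈ E(G2) ✓
All 18 edges of G1 map to edges of G2, and |E(G1)| = |E(G2)| = 18, so φ is a bijection on edges as well as vertices. Hence G1 ≅ G2.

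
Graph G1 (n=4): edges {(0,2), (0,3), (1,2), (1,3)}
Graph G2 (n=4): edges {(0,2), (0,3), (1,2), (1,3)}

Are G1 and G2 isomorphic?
Yes, isomorphic

The graphs are isomorphic.
One valid mapping φ: V(G1) → V(G2): 0→3, 1→2, 2→0, 3→1

Verify φ preserves adjacency — for each edge of G1, its image is an edge of G2:
  (0,2) → (φ(0),φ(2)) = (0,3) ∈ E(G2) ✓
  (0,3) → (φ(0),φ(3)) = (1,3) ∈ E(G2) ✓
  (1,2) → (φ(1),φ(2)) = (0,2) ∈ E(G2) ✓
  (1,3) → (φ(1),φ(3)) = (1,2) ∈ E(G2) ✓
All 4 edges of G1 map to edges of G2, and |E(G1)| = |E(G2)| = 4, so φ is a bijection on edges as well as vertices. Hence G1 ≅ G2.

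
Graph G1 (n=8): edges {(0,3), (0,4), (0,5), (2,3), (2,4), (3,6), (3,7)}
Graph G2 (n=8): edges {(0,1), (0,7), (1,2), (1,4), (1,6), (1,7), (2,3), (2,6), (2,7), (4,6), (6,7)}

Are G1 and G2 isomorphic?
No, not isomorphic

The graphs are NOT isomorphic.

Counting triangles (3-cliques): G1 has 0, G2 has 6.
Triangle count is an isomorphism invariant, so differing triangle counts rule out isomorphism.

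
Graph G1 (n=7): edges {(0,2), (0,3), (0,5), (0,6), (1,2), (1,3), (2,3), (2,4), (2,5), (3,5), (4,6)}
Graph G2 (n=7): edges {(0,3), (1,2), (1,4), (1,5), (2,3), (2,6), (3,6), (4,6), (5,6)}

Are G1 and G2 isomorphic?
No, not isomorphic

The graphs are NOT isomorphic.

Counting triangles (3-cliques): G1 has 5, G2 has 1.
Triangle count is an isomorphism invariant, so differing triangle counts rule out isomorphism.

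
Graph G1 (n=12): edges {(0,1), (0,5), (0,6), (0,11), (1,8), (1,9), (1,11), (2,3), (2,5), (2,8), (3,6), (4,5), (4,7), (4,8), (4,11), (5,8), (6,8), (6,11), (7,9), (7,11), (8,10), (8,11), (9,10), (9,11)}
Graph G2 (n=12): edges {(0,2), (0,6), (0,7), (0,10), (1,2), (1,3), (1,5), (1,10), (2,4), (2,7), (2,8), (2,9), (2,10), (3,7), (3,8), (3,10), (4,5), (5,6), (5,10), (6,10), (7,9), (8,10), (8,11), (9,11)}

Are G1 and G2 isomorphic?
Yes, isomorphic

The graphs are isomorphic.
One valid mapping φ: V(G1) → V(G2): 0→3, 1→1, 2→9, 3→11, 4→0, 5→7, 6→8, 7→6, 8→2, 9→5, 10→4, 11→10

Verify φ preserves adjacency — for each edge of G1, its image is an edge of G2:
  (0,1) → (φ(0),φ(1)) = (1,3) ∈ E(G2) ✓
  (0,5) → (φ(0),φ(5)) = (3,7) ∈ E(G2) ✓
  (0,6) → (φ(0),φ(6)) = (3,8) ∈ E(G2) ✓
  (0,11) → (φ(0),φ(11)) = (3,10) ∈ E(G2) ✓
  (1,8) → (φ(1),φ(8)) = (1,2) ∈ E(G2) ✓
  (1,9) → (φ(1),φ(9)) = (1,5) ∈ E(G2) ✓
  (1,11) → (φ(1),φ(11)) = (1,10) ∈ E(G2) ✓
  (2,3) → (φ(2),φ(3)) = (9,11) ∈ E(G2) ✓
  (2,5) → (φ(2),φ(5)) = (7,9) ∈ E(G2) ✓
  (2,8) → (φ(2),φ(8)) = (2,9) ∈ E(G2) ✓
  (3,6) → (φ(3),φ(6)) = (8,11) ∈ E(G2) ✓
  (4,5) → (φ(4),φ(5)) = (0,7) ∈ E(G2) ✓
  (4,7) → (φ(4),φ(7)) = (0,6) ∈ E(G2) ✓
  (4,8) → (φ(4),φ(8)) = (0,2) ∈ E(G2) ✓
  (4,11) → (φ(4),φ(11)) = (0,10) ∈ E(G2) ✓
  (5,8) → (φ(5),φ(8)) = (2,7) ∈ E(G2) ✓
  (6,8) → (φ(6),φ(8)) = (2,8) ∈ E(G2) ✓
  (6,11) → (φ(6),φ(11)) = (8,10) ∈ E(G2) ✓
  (7,9) → (φ(7),φ(9)) = (5,6) ∈ E(G2) ✓
  (7,11) → (φ(7),φ(11)) = (6,10) ∈ E(G2) ✓
  (8,10) → (φ(8),φ(10)) = (2,4) ∈ E(G2) ✓
  (8,11) → (φ(8),φ(11)) = (2,10) ∈ E(G2) ✓
  (9,10) → (φ(9),φ(10)) = (4,5) ∈ E(G2) ✓
  (9,11) → (φ(9),φ(11)) = (5,10) ∈ E(G2) ✓
All 24 edges of G1 map to edges of G2, and |E(G1)| = |E(G2)| = 24, so φ is a bijection on edges as well as vertices. Hence G1 ≅ G2.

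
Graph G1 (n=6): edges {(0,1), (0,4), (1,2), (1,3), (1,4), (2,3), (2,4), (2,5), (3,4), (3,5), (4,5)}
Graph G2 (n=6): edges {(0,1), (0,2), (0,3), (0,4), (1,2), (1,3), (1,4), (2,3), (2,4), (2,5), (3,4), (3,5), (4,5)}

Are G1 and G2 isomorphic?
No, not isomorphic

The graphs are NOT isomorphic.

Counting edges: G1 has 11 edge(s); G2 has 13 edge(s).
Edge count is an isomorphism invariant (a bijection on vertices induces a bijection on edges), so differing edge counts rule out isomorphism.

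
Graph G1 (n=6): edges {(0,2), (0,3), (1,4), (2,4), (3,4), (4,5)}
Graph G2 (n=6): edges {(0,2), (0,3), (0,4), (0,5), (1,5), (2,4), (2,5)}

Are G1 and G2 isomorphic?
No, not isomorphic

The graphs are NOT isomorphic.

Degrees in G1: deg(0)=2, deg(1)=1, deg(2)=2, deg(3)=2, deg(4)=4, deg(5)=1.
Sorted degree sequence of G1: [4, 2, 2, 2, 1, 1].
Degrees in G2: deg(0)=4, deg(1)=1, deg(2)=3, deg(3)=1, deg(4)=2, deg(5)=3.
Sorted degree sequence of G2: [4, 3, 3, 2, 1, 1].
The (sorted) degree sequence is an isomorphism invariant, so since G1 and G2 have different degree sequences they cannot be isomorphic.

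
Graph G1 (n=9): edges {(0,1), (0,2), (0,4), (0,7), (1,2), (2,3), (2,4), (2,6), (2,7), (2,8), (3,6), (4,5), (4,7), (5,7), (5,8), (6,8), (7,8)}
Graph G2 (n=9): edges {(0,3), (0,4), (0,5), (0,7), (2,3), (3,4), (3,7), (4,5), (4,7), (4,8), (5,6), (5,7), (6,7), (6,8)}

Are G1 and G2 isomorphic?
No, not isomorphic

The graphs are NOT isomorphic.

Degrees in G1: deg(0)=4, deg(1)=2, deg(2)=7, deg(3)=2, deg(4)=4, deg(5)=3, deg(6)=3, deg(7)=5, deg(8)=4.
Sorted degree sequence of G1: [7, 5, 4, 4, 4, 3, 3, 2, 2].
Degrees in G2: deg(0)=4, deg(1)=0, deg(2)=1, deg(3)=4, deg(4)=5, deg(5)=4, deg(6)=3, deg(7)=5, deg(8)=2.
Sorted degree sequence of G2: [5, 5, 4, 4, 4, 3, 2, 1, 0].
The (sorted) degree sequence is an isomorphism invariant, so since G1 and G2 have different degree sequences they cannot be isomorphic.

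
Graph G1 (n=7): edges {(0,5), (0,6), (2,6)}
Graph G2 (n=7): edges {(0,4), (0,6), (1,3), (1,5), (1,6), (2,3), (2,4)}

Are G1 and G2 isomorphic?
No, not isomorphic

The graphs are NOT isomorphic.

Degrees in G1: deg(0)=2, deg(1)=0, deg(2)=1, deg(3)=0, deg(4)=0, deg(5)=1, deg(6)=2.
Sorted degree sequence of G1: [2, 2, 1, 1, 0, 0, 0].
Degrees in G2: deg(0)=2, deg(1)=3, deg(2)=2, deg(3)=2, deg(4)=2, deg(5)=1, deg(6)=2.
Sorted degree sequence of G2: [3, 2, 2, 2, 2, 2, 1].
The (sorted) degree sequence is an isomorphism invariant, so since G1 and G2 have different degree sequences they cannot be isomorphic.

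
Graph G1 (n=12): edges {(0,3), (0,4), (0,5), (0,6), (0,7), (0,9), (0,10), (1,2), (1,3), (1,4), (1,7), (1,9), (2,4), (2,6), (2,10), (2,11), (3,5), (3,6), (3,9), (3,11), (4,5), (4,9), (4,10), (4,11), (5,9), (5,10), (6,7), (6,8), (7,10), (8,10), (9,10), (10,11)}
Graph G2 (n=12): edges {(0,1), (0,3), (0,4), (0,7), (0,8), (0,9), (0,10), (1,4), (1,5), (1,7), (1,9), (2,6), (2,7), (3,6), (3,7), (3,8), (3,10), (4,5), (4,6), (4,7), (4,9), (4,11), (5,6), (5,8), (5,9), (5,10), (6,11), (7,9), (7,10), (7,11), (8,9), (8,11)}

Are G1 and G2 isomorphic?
Yes, isomorphic

The graphs are isomorphic.
One valid mapping φ: V(G1) → V(G2): 0→4, 1→8, 2→3, 3→5, 4→0, 5→1, 6→6, 7→11, 8→2, 9→9, 10→7, 11→10

Verify φ preserves adjacency — for each edge of G1, its image is an edge of G2:
  (0,3) → (φ(0),φ(3)) = (4,5) ∈ E(G2) ✓
  (0,4) → (φ(0),φ(4)) = (0,4) ∈ E(G2) ✓
  (0,5) → (φ(0),φ(5)) = (1,4) ∈ E(G2) ✓
  (0,6) → (φ(0),φ(6)) = (4,6) ∈ E(G2) ✓
  (0,7) → (φ(0),φ(7)) = (4,11) ∈ E(G2) ✓
  (0,9) → (φ(0),φ(9)) = (4,9) ∈ E(G2) ✓
  (0,10) → (φ(0),φ(10)) = (4,7) ∈ E(G2) ✓
  (1,2) → (φ(1),φ(2)) = (3,8) ∈ E(G2) ✓
  (1,3) → (φ(1),φ(3)) = (5,8) ∈ E(G2) ✓
  (1,4) → (φ(1),φ(4)) = (0,8) ∈ E(G2) ✓
  (1,7) → (φ(1),φ(7)) = (8,11) ∈ E(G2) ✓
  (1,9) → (φ(1),φ(9)) = (8,9) ∈ E(G2) ✓
  (2,4) → (φ(2),φ(4)) = (0,3) ∈ E(G2) ✓
  (2,6) → (φ(2),φ(6)) = (3,6) ∈ E(G2) ✓
  (2,10) → (φ(2),φ(10)) = (3,7) ∈ E(G2) ✓
  (2,11) → (φ(2),φ(11)) = (3,10) ∈ E(G2) ✓
  (3,5) → (φ(3),φ(5)) = (1,5) ∈ E(G2) ✓
  (3,6) → (φ(3),φ(6)) = (5,6) ∈ E(G2) ✓
  (3,9) → (φ(3),φ(9)) = (5,9) ∈ E(G2) ✓
  (3,11) → (φ(3),φ(11)) = (5,10) ∈ E(G2) ✓
  (4,5) → (φ(4),φ(5)) = (0,1) ∈ E(G2) ✓
  (4,9) → (φ(4),φ(9)) = (0,9) ∈ E(G2) ✓
  (4,10) → (φ(4),φ(10)) = (0,7) ∈ E(G2) ✓
  (4,11) → (φ(4),φ(11)) = (0,10) ∈ E(G2) ✓
  (5,9) → (φ(5),φ(9)) = (1,9) ∈ E(G2) ✓
  (5,10) → (φ(5),φ(10)) = (1,7) ∈ E(G2) ✓
  (6,7) → (φ(6),φ(7)) = (6,11) ∈ E(G2) ✓
  (6,8) → (φ(6),φ(8)) = (2,6) ∈ E(G2) ✓
  (7,10) → (φ(7),φ(10)) = (7,11) ∈ E(G2) ✓
  (8,10) → (φ(8),φ(10)) = (2,7) ∈ E(G2) ✓
  (9,10) → (φ(9),φ(10)) = (7,9) ∈ E(G2) ✓
  (10,11) → (φ(10),φ(11)) = (7,10) ∈ E(G2) ✓
All 32 edges of G1 map to edges of G2, and |E(G1)| = |E(G2)| = 32, so φ is a bijection on edges as well as vertices. Hence G1 ≅ G2.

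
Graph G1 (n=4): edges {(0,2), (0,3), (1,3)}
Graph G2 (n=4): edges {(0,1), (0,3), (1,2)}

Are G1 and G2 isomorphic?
Yes, isomorphic

The graphs are isomorphic.
One valid mapping φ: V(G1) → V(G2): 0→1, 1→3, 2→2, 3→0

Verify φ preserves adjacency — for each edge of G1, its image is an edge of G2:
  (0,2) → (φ(0),φ(2)) = (1,2) ∈ E(G2) ✓
  (0,3) → (φ(0),φ(3)) = (0,1) ∈ E(G2) ✓
  (1,3) → (φ(1),φ(3)) = (0,3) ∈ E(G2) ✓
All 3 edges of G1 map to edges of G2, and |E(G1)| = |E(G2)| = 3, so φ is a bijection on edges as well as vertices. Hence G1 ≅ G2.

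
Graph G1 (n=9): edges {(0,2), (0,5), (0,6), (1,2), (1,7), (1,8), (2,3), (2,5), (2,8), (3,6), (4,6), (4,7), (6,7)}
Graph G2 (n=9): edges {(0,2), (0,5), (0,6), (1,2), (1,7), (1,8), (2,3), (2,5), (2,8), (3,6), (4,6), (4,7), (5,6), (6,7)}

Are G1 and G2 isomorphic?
No, not isomorphic

The graphs are NOT isomorphic.

Counting edges: G1 has 13 edge(s); G2 has 14 edge(s).
Edge count is an isomorphism invariant (a bijection on vertices induces a bijection on edges), so differing edge counts rule out isomorphism.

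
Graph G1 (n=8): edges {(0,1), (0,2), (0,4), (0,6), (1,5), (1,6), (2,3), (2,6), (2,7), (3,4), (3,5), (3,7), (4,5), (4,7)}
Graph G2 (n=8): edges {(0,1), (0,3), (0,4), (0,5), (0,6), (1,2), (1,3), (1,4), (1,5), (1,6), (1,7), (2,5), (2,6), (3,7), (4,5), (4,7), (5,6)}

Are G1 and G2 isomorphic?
No, not isomorphic

The graphs are NOT isomorphic.

Counting triangles (3-cliques): G1 has 5, G2 has 13.
Triangle count is an isomorphism invariant, so differing triangle counts rule out isomorphism.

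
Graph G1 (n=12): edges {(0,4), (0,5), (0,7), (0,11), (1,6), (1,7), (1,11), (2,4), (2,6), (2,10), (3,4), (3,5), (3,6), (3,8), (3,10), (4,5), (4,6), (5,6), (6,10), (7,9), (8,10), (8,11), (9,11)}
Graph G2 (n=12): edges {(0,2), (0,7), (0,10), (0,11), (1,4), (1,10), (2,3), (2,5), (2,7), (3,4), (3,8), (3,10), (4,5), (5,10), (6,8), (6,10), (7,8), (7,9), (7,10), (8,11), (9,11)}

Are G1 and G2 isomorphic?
No, not isomorphic

The graphs are NOT isomorphic.

Counting triangles (3-cliques): G1 has 9, G2 has 2.
Triangle count is an isomorphism invariant, so differing triangle counts rule out isomorphism.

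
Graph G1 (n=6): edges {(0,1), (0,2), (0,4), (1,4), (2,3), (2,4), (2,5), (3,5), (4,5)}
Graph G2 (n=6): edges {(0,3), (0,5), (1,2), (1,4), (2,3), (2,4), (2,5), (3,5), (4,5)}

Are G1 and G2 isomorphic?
Yes, isomorphic

The graphs are isomorphic.
One valid mapping φ: V(G1) → V(G2): 0→3, 1→0, 2→2, 3→1, 4→5, 5→4

Verify φ preserves adjacency — for each edge of G1, its image is an edge of G2:
  (0,1) → (φ(0),φ(1)) = (0,3) ∈ E(G2) ✓
  (0,2) → (φ(0),φ(2)) = (2,3) ∈ E(G2) ✓
  (0,4) → (φ(0),φ(4)) = (3,5) ∈ E(G2) ✓
  (1,4) → (φ(1),φ(4)) = (0,5) ∈ E(G2) ✓
  (2,3) → (φ(2),φ(3)) = (1,2) ∈ E(G2) ✓
  (2,4) → (φ(2),φ(4)) = (2,5) ∈ E(G2) ✓
  (2,5) → (φ(2),φ(5)) = (2,4) ∈ E(G2) ✓
  (3,5) → (φ(3),φ(5)) = (1,4) ∈ E(G2) ✓
  (4,5) → (φ(4),φ(5)) = (4,5) ∈ E(G2) ✓
All 9 edges of G1 map to edges of G2, and |E(G1)| = |E(G2)| = 9, so φ is a bijection on edges as well as vertices. Hence G1 ≅ G2.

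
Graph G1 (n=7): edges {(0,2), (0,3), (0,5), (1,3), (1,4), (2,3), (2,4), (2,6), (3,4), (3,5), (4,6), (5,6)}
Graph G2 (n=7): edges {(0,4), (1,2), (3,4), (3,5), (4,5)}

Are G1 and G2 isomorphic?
No, not isomorphic

The graphs are NOT isomorphic.

Connected components of G1: 1 component(s) with vertex sets [[0, 1, 2, 3, 4, 5, 6]], sizes [7].
Connected components of G2: 3 component(s) with vertex sets [[6], [1, 2], [0, 3, 4, 5]], sizes [1, 2, 4].
The number of connected components (and the multiset of component sizes) is an isomorphism invariant — an isomorphism maps each component of G1 bijectively onto a component of G2. Since G1 has 1 component(s) and G2 has 3, they cannot be isomorphic.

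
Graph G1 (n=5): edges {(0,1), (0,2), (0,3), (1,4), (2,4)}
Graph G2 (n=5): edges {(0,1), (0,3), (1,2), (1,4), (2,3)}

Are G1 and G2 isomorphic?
Yes, isomorphic

The graphs are isomorphic.
One valid mapping φ: V(G1) → V(G2): 0→1, 1→0, 2→2, 3→4, 4→3

Verify φ preserves adjacency — for each edge of G1, its image is an edge of G2:
  (0,1) → (φ(0),φ(1)) = (0,1) ∈ E(G2) ✓
  (0,2) → (φ(0),φ(2)) = (1,2) ∈ E(G2) ✓
  (0,3) → (φ(0),φ(3)) = (1,4) ∈ E(G2) ✓
  (1,4) → (φ(1),φ(4)) = (0,3) ∈ E(G2) ✓
  (2,4) → (φ(2),φ(4)) = (2,3) ∈ E(G2) ✓
All 5 edges of G1 map to edges of G2, and |E(G1)| = |E(G2)| = 5, so φ is a bijection on edges as well as vertices. Hence G1 ≅ G2.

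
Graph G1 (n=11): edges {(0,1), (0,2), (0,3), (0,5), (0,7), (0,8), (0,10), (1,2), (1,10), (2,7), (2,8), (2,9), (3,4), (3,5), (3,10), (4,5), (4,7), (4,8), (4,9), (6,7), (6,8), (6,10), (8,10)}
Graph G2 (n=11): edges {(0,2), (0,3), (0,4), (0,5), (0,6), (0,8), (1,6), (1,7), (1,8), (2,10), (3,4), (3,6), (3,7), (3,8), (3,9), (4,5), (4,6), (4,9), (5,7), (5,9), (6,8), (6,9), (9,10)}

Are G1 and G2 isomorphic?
No, not isomorphic

The graphs are NOT isomorphic.

Degrees in G1: deg(0)=7, deg(1)=3, deg(2)=5, deg(3)=4, deg(4)=5, deg(5)=3, deg(6)=3, deg(7)=4, deg(8)=5, deg(9)=2, deg(10)=5.
Sorted degree sequence of G1: [7, 5, 5, 5, 5, 4, 4, 3, 3, 3, 2].
Degrees in G2: deg(0)=6, deg(1)=3, deg(2)=2, deg(3)=6, deg(4)=5, deg(5)=4, deg(6)=6, deg(7)=3, deg(8)=4, deg(9)=5, deg(10)=2.
Sorted degree sequence of G2: [6, 6, 6, 5, 5, 4, 4, 3, 3, 2, 2].
The (sorted) degree sequence is an isomorphism invariant, so since G1 and G2 have different degree sequences they cannot be isomorphic.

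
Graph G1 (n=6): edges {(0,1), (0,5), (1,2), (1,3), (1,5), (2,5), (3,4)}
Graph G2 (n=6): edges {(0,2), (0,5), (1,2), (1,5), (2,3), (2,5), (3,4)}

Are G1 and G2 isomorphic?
Yes, isomorphic

The graphs are isomorphic.
One valid mapping φ: V(G1) → V(G2): 0→0, 1→2, 2→1, 3→3, 4→4, 5→5

Verify φ preserves adjacency — for each edge of G1, its image is an edge of G2:
  (0,1) → (φ(0),φ(1)) = (0,2) ∈ E(G2) ✓
  (0,5) → (φ(0),φ(5)) = (0,5) ∈ E(G2) ✓
  (1,2) → (φ(1),φ(2)) = (1,2) ∈ E(G2) ✓
  (1,3) → (φ(1),φ(3)) = (2,3) ∈ E(G2) ✓
  (1,5) → (φ(1),φ(5)) = (2,5) ∈ E(G2) ✓
  (2,5) → (φ(2),φ(5)) = (1,5) ∈ E(G2) ✓
  (3,4) → (φ(3),φ(4)) = (3,4) ∈ E(G2) ✓
All 7 edges of G1 map to edges of G2, and |E(G1)| = |E(G2)| = 7, so φ is a bijection on edges as well as vertices. Hence G1 ≅ G2.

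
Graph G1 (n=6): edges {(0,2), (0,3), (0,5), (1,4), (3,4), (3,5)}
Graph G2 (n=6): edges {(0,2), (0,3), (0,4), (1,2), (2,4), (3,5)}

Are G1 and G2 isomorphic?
Yes, isomorphic

The graphs are isomorphic.
One valid mapping φ: V(G1) → V(G2): 0→2, 1→5, 2→1, 3→0, 4→3, 5→4

Verify φ preserves adjacency — for each edge of G1, its image is an edge of G2:
  (0,2) → (φ(0),φ(2)) = (1,2) ∈ E(G2) ✓
  (0,3) → (φ(0),φ(3)) = (0,2) ∈ E(G2) ✓
  (0,5) → (φ(0),φ(5)) = (2,4) ∈ E(G2) ✓
  (1,4) → (φ(1),φ(4)) = (3,5) ∈ E(G2) ✓
  (3,4) → (φ(3),φ(4)) = (0,3) ∈ E(G2) ✓
  (3,5) → (φ(3),φ(5)) = (0,4) ∈ E(G2) ✓
All 6 edges of G1 map to edges of G2, and |E(G1)| = |E(G2)| = 6, so φ is a bijection on edges as well as vertices. Hence G1 ≅ G2.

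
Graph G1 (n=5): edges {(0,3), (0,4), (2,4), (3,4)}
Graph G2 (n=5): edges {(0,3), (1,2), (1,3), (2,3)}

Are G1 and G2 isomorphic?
Yes, isomorphic

The graphs are isomorphic.
One valid mapping φ: V(G1) → V(G2): 0→1, 1→4, 2→0, 3→2, 4→3

Verify φ preserves adjacency — for each edge of G1, its image is an edge of G2:
  (0,3) → (φ(0),φ(3)) = (1,2) ∈ E(G2) ✓
  (0,4) → (φ(0),φ(4)) = (1,3) ∈ E(G2) ✓
  (2,4) → (φ(2),φ(4)) = (0,3) ∈ E(G2) ✓
  (3,4) → (φ(3),φ(4)) = (2,3) ∈ E(G2) ✓
All 4 edges of G1 map to edges of G2, and |E(G1)| = |E(G2)| = 4, so φ is a bijection on edges as well as vertices. Hence G1 ≅ G2.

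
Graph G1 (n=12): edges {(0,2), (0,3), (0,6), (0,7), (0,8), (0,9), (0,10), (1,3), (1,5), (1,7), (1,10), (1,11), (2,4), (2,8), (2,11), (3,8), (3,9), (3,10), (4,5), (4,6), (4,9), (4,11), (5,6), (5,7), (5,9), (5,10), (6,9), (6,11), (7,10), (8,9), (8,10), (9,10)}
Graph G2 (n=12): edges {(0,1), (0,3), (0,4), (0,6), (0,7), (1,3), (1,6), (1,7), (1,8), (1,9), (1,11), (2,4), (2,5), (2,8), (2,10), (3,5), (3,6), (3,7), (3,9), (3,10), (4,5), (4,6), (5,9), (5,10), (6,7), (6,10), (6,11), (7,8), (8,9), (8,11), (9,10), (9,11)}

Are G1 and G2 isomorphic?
Yes, isomorphic

The graphs are isomorphic.
One valid mapping φ: V(G1) → V(G2): 0→6, 1→8, 2→4, 3→7, 4→5, 5→9, 6→10, 7→11, 8→0, 9→3, 10→1, 11→2

Verify φ preserves adjacency — for each edge of G1, its image is an edge of G2:
  (0,2) → (φ(0),φ(2)) = (4,6) ∈ E(G2) ✓
  (0,3) → (φ(0),φ(3)) = (6,7) ∈ E(G2) ✓
  (0,6) → (φ(0),φ(6)) = (6,10) ∈ E(G2) ✓
  (0,7) → (φ(0),φ(7)) = (6,11) ∈ E(G2) ✓
  (0,8) → (φ(0),φ(8)) = (0,6) ∈ E(G2) ✓
  (0,9) → (φ(0),φ(9)) = (3,6) ∈ E(G2) ✓
  (0,10) → (φ(0),φ(10)) = (1,6) ∈ E(G2) ✓
  (1,3) → (φ(1),φ(3)) = (7,8) ∈ E(G2) ✓
  (1,5) → (φ(1),φ(5)) = (8,9) ∈ E(G2) ✓
  (1,7) → (φ(1),φ(7)) = (8,11) ∈ E(G2) ✓
  (1,10) → (φ(1),φ(10)) = (1,8) ∈ E(G2) ✓
  (1,11) → (φ(1),φ(11)) = (2,8) ∈ E(G2) ✓
  (2,4) → (φ(2),φ(4)) = (4,5) ∈ E(G2) ✓
  (2,8) → (φ(2),φ(8)) = (0,4) ∈ E(G2) ✓
  (2,11) → (φ(2),φ(11)) = (2,4) ∈ E(G2) ✓
  (3,8) → (φ(3),φ(8)) = (0,7) ∈ E(G2) ✓
  (3,9) → (φ(3),φ(9)) = (3,7) ∈ E(G2) ✓
  (3,10) → (φ(3),φ(10)) = (1,7) ∈ E(G2) ✓
  (4,5) → (φ(4),φ(5)) = (5,9) ∈ E(G2) ✓
  (4,6) → (φ(4),φ(6)) = (5,10) ∈ E(G2) ✓
  (4,9) → (φ(4),φ(9)) = (3,5) ∈ E(G2) ✓
  (4,11) → (φ(4),φ(11)) = (2,5) ∈ E(G2) ✓
  (5,6) → (φ(5),φ(6)) = (9,10) ∈ E(G2) ✓
  (5,7) → (φ(5),φ(7)) = (9,11) ∈ E(G2) ✓
  (5,9) → (φ(5),φ(9)) = (3,9) ∈ E(G2) ✓
  (5,10) → (φ(5),φ(10)) = (1,9) ∈ E(G2) ✓
  (6,9) → (φ(6),φ(9)) = (3,10) ∈ E(G2) ✓
  (6,11) → (φ(6),φ(11)) = (2,10) ∈ E(G2) ✓
  (7,10) → (φ(7),φ(10)) = (1,11) ∈ E(G2) ✓
  (8,9) → (φ(8),φ(9)) = (0,3) ∈ E(G2) ✓
  (8,10) → (φ(8),φ(10)) = (0,1) ∈ E(G2) ✓
  (9,10) → (φ(9),φ(10)) = (1,3) ∈ E(G2) ✓
All 32 edges of G1 map to edges of G2, and |E(G1)| = |E(G2)| = 32, so φ is a bijection on edges as well as vertices. Hence G1 ≅ G2.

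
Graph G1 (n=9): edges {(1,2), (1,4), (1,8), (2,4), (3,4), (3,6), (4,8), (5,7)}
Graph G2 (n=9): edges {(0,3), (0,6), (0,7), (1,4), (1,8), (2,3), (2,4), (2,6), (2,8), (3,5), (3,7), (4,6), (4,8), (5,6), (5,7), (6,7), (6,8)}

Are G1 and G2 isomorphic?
No, not isomorphic

The graphs are NOT isomorphic.

Degrees in G1: deg(0)=0, deg(1)=3, deg(2)=2, deg(3)=2, deg(4)=4, deg(5)=1, deg(6)=1, deg(7)=1, deg(8)=2.
Sorted degree sequence of G1: [4, 3, 2, 2, 2, 1, 1, 1, 0].
Degrees in G2: deg(0)=3, deg(1)=2, deg(2)=4, deg(3)=4, deg(4)=4, deg(5)=3, deg(6)=6, deg(7)=4, deg(8)=4.
Sorted degree sequence of G2: [6, 4, 4, 4, 4, 4, 3, 3, 2].
The (sorted) degree sequence is an isomorphism invariant, so since G1 and G2 have different degree sequences they cannot be isomorphic.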